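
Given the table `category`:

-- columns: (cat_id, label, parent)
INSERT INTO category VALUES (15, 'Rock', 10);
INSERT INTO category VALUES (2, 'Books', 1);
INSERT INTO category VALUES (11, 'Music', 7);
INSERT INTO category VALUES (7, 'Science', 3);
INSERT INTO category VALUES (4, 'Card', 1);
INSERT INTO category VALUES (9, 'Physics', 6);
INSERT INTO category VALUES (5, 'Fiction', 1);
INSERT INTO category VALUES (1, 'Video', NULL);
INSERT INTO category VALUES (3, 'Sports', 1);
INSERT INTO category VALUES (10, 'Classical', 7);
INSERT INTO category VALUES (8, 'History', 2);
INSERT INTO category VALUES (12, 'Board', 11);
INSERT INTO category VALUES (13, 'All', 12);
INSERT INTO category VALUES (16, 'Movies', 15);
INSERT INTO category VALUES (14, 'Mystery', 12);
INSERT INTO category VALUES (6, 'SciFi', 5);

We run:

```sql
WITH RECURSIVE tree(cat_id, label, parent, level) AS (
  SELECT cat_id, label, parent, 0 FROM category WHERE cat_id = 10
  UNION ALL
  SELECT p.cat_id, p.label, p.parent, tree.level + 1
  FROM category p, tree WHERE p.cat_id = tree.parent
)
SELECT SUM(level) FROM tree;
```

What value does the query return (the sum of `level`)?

Base: cat_id=10 (Classical), parent=7, level 0.
Iteration 1: join on cat_id=7 -> Science (id 7, parent=3, level 1).
Iteration 2: join on cat_id=3 -> Sports (id 3, parent=1, level 2).
Iteration 3: join on cat_id=1 -> Video (id 1, parent=NULL, level 3).
Iteration 4: parent is NULL; no match; recursion stops.
SUM(level) = 0 + 1 + 2 + 3 = 6.

6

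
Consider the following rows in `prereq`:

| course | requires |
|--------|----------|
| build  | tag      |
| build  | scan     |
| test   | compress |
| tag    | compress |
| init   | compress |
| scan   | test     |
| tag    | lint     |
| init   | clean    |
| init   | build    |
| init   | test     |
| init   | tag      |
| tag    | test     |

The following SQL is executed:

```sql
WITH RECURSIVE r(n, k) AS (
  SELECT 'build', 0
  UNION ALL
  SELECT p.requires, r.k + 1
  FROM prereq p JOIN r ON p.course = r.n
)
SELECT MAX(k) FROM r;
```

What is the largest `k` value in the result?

Base: (build, k=0).
Iteration 1: edges from {build} -> (scan, k=1), (tag, k=1).
Iteration 2: edges from {scan,tag} -> (compress, k=2), (lint, k=2), (test, k=2) x2. [UNION ALL keeps all 4 new rows, including repeats]
Iteration 3: edges from {compress,lint,test} -> (compress, k=3) x2. [UNION ALL keeps all 2 new rows, including repeats]
Iteration 4: no outgoing edges from {compress}; recursion stops.
k values: 0, 1, 1, 2, 2, 2, 2, 3, 3; the maximum is 3.

3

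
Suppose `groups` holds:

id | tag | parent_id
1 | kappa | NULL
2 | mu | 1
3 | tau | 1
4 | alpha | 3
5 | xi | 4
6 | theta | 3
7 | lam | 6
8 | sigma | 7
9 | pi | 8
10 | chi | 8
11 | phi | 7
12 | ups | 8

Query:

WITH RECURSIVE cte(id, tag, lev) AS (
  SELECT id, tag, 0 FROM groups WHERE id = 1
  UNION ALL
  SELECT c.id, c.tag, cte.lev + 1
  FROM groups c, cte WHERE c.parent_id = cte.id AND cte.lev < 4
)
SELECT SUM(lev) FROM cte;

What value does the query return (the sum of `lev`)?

Base: id=1 (kappa) at lev 0.
Iteration 1: rows with parent_id in {1} -> mu (id 2, lev 1), tau (id 3, lev 1).
Iteration 2: rows with parent_id in {2,3} -> alpha (id 4, lev 2), theta (id 6, lev 2).
Iteration 3: rows with parent_id in {4,6} -> xi (id 5, lev 3), lam (id 7, lev 3).
Iteration 4: rows with parent_id in {5,7} -> sigma (id 8, lev 4), phi (id 11, lev 4).
Iteration 5: lev < 4 fails for all current rows; recursion stops.
SUM(lev) = 0 + 1 + 1 + 2 + 2 + 3 + 3 + 4 + 4 = 20.

20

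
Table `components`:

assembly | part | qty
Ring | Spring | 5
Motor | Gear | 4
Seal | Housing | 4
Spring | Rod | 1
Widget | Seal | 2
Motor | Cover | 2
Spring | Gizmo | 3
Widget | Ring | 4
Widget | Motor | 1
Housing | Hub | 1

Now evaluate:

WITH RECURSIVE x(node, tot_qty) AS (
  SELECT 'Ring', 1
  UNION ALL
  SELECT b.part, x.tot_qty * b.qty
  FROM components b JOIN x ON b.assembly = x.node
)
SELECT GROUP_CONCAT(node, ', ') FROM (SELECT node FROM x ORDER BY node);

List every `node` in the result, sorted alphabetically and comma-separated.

Gizmo, Ring, Rod, Spring

Base: (Ring, tot_qty=1).
Iteration 1: components of {Ring} -> Spring = 1*5 = 5.
Iteration 2: components of {Spring} -> Gizmo = 5*3 = 15, Rod = 5*1 = 5.
Iteration 3: no further components; recursion stops.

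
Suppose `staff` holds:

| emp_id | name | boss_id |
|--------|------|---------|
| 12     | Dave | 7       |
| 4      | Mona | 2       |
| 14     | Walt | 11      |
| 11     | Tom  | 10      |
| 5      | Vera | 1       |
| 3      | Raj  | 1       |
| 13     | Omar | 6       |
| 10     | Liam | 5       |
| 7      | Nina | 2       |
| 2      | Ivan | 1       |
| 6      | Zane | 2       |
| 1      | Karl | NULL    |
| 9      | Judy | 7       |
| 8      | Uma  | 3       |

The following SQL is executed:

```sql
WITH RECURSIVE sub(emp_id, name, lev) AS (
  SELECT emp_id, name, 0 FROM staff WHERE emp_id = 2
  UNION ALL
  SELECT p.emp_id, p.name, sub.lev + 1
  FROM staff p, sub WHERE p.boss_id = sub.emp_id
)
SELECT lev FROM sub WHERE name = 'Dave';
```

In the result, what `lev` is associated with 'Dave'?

Base: emp_id=2 (Ivan) at lev 0.
Iteration 1: rows with boss_id in {2} -> Mona (id 4, lev 1), Zane (id 6, lev 1), Nina (id 7, lev 1).
Iteration 2: rows with boss_id in {4,6,7} -> Judy (id 9, lev 2), Dave (id 12, lev 2), Omar (id 13, lev 2).
Iteration 3: no rows with boss_id in {9,12,13}; recursion stops.

2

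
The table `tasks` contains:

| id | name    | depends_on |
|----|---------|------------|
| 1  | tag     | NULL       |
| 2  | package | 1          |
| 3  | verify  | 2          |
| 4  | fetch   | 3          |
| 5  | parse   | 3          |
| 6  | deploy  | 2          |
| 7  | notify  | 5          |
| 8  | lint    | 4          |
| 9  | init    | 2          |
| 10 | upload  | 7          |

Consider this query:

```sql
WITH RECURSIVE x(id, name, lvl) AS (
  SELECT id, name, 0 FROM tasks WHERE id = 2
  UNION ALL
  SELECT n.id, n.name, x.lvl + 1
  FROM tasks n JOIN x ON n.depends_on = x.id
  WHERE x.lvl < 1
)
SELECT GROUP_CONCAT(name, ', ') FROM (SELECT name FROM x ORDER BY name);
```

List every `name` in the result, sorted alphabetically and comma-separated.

deploy, init, package, verify

Base: id=2 (package) at lvl 0.
Iteration 1: rows with depends_on in {2} -> verify (id 3, lvl 1), deploy (id 6, lvl 1), init (id 9, lvl 1).
Iteration 2: lvl < 1 fails for all current rows; recursion stops.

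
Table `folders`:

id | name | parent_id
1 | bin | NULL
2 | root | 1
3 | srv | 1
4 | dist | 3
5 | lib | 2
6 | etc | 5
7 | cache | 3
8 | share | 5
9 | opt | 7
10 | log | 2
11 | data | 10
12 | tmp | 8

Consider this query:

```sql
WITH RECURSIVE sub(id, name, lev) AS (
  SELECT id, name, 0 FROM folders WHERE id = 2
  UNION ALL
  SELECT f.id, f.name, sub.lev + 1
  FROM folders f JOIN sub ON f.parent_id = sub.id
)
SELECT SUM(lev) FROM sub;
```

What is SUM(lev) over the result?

11

Base: id=2 (root) at lev 0.
Iteration 1: rows with parent_id in {2} -> lib (id 5, lev 1), log (id 10, lev 1).
Iteration 2: rows with parent_id in {5,10} -> etc (id 6, lev 2), share (id 8, lev 2), data (id 11, lev 2).
Iteration 3: rows with parent_id in {6,8,11} -> tmp (id 12, lev 3).
Iteration 4: no rows with parent_id in {12}; recursion stops.
SUM(lev) = 0 + 1 + 1 + 2 + 2 + 2 + 3 = 11.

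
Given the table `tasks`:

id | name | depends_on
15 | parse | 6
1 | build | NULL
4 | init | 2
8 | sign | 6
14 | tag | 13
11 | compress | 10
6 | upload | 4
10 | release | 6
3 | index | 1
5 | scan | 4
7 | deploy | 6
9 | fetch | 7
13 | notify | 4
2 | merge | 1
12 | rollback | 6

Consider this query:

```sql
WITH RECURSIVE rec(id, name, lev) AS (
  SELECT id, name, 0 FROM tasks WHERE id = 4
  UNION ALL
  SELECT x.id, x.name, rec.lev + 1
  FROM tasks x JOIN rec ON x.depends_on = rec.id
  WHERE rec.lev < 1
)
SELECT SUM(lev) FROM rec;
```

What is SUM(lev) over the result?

Base: id=4 (init) at lev 0.
Iteration 1: rows with depends_on in {4} -> scan (id 5, lev 1), upload (id 6, lev 1), notify (id 13, lev 1).
Iteration 2: lev < 1 fails for all current rows; recursion stops.
SUM(lev) = 0 + 1 + 1 + 1 = 3.

3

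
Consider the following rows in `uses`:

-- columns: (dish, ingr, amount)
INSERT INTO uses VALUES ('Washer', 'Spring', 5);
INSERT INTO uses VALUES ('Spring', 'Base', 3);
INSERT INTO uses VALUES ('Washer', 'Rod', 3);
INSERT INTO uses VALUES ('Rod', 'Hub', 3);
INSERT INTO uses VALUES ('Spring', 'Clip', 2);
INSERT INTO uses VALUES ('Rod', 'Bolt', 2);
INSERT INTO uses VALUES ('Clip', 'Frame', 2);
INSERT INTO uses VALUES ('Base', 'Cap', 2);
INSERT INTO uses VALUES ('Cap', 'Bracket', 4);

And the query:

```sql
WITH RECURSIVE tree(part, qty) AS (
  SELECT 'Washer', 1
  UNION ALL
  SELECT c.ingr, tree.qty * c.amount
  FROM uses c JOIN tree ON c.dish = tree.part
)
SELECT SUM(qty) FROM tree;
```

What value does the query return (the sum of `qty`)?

219

Base: (Washer, qty=1).
Iteration 1: components of {Washer} -> Rod = 1*3 = 3, Spring = 1*5 = 5.
Iteration 2: components of {Rod,Spring} -> Base = 5*3 = 15, Bolt = 3*2 = 6, Clip = 5*2 = 10, Hub = 3*3 = 9.
Iteration 3: components of {Base,Bolt,Clip,Hub} -> Cap = 15*2 = 30, Frame = 10*2 = 20.
Iteration 4: components of {Cap,Frame} -> Bracket = 30*4 = 120.
Iteration 5: no further components; recursion stops.
SUM(qty) = 1 + 5 + 3 + 15 + 10 + 9 + 6 + 30 + 20 + 120 = 219.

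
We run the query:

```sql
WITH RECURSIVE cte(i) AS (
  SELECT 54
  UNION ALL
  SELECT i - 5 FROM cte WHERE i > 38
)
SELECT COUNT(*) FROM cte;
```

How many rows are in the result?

5

Base: i=54.
Iteration 1: 54 > 38 holds -> i = 54 - 5 = 49.
Iteration 2: 49 > 38 holds -> i = 49 - 5 = 44.
Iteration 3: 44 > 38 holds -> i = 44 - 5 = 39.
Iteration 4: 39 > 38 holds -> i = 39 - 5 = 34.
Iteration 5: 34 > 38 fails; recursion stops.
Total rows emitted: 5.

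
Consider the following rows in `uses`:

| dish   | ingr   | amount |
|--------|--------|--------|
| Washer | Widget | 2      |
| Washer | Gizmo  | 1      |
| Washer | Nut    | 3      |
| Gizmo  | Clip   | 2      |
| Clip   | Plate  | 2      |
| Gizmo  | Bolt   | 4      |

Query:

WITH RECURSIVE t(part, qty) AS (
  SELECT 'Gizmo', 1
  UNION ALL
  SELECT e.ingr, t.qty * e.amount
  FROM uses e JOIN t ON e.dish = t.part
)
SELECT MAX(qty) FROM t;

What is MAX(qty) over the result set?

4

Base: (Gizmo, qty=1).
Iteration 1: components of {Gizmo} -> Bolt = 1*4 = 4, Clip = 1*2 = 2.
Iteration 2: components of {Bolt,Clip} -> Plate = 2*2 = 4.
Iteration 3: no further components; recursion stops.
qty values: 1, 2, 4, 4; the maximum is 4.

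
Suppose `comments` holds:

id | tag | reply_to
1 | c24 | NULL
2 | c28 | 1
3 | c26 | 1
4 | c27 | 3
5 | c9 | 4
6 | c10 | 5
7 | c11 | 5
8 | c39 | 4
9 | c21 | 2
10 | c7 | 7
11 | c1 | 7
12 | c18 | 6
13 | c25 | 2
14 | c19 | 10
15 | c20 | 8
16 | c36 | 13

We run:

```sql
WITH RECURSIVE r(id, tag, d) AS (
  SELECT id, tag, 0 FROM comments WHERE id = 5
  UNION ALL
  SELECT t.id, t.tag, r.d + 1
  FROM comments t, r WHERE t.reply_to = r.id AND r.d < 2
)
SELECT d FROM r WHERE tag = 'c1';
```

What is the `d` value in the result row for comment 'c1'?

Base: id=5 (c9) at d 0.
Iteration 1: rows with reply_to in {5} -> c10 (id 6, d 1), c11 (id 7, d 1).
Iteration 2: rows with reply_to in {6,7} -> c7 (id 10, d 2), c1 (id 11, d 2), c18 (id 12, d 2).
Iteration 3: d < 2 fails for all current rows; recursion stops.

2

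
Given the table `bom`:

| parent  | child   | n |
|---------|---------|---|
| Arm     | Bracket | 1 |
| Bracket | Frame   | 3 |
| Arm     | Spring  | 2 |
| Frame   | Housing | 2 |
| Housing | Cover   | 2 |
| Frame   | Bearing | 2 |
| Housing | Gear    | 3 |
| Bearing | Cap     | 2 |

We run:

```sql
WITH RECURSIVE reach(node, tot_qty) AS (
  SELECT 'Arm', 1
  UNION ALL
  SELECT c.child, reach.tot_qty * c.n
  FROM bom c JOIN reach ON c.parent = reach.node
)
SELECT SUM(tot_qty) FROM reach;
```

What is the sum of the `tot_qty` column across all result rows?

61

Base: (Arm, tot_qty=1).
Iteration 1: components of {Arm} -> Bracket = 1*1 = 1, Spring = 1*2 = 2.
Iteration 2: components of {Bracket,Spring} -> Frame = 1*3 = 3.
Iteration 3: components of {Frame} -> Bearing = 3*2 = 6, Housing = 3*2 = 6.
Iteration 4: components of {Bearing,Housing} -> Cap = 6*2 = 12, Cover = 6*2 = 12, Gear = 6*3 = 18.
Iteration 5: no further components; recursion stops.
SUM(tot_qty) = 1 + 1 + 2 + 3 + 6 + 6 + 12 + 18 + 12 = 61.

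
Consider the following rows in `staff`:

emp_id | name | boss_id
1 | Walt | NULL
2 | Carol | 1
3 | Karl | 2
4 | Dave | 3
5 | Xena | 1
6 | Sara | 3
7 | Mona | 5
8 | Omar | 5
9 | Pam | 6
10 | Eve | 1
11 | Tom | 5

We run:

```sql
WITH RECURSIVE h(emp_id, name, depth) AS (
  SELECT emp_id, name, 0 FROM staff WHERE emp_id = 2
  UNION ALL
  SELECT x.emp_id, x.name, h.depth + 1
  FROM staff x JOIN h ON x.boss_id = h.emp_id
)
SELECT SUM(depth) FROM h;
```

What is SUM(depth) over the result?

Base: emp_id=2 (Carol) at depth 0.
Iteration 1: rows with boss_id in {2} -> Karl (id 3, depth 1).
Iteration 2: rows with boss_id in {3} -> Dave (id 4, depth 2), Sara (id 6, depth 2).
Iteration 3: rows with boss_id in {4,6} -> Pam (id 9, depth 3).
Iteration 4: no rows with boss_id in {9}; recursion stops.
SUM(depth) = 0 + 1 + 2 + 2 + 3 = 8.

8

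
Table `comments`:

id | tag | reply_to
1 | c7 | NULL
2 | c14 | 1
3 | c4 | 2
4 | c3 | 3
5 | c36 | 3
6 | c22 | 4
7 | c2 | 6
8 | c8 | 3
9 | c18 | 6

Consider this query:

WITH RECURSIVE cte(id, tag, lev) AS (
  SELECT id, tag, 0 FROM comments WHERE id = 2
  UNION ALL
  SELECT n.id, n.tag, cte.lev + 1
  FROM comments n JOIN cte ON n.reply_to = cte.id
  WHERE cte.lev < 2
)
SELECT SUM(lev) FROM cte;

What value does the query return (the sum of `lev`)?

Base: id=2 (c14) at lev 0.
Iteration 1: rows with reply_to in {2} -> c4 (id 3, lev 1).
Iteration 2: rows with reply_to in {3} -> c3 (id 4, lev 2), c36 (id 5, lev 2), c8 (id 8, lev 2).
Iteration 3: lev < 2 fails for all current rows; recursion stops.
SUM(lev) = 0 + 1 + 2 + 2 + 2 = 7.

7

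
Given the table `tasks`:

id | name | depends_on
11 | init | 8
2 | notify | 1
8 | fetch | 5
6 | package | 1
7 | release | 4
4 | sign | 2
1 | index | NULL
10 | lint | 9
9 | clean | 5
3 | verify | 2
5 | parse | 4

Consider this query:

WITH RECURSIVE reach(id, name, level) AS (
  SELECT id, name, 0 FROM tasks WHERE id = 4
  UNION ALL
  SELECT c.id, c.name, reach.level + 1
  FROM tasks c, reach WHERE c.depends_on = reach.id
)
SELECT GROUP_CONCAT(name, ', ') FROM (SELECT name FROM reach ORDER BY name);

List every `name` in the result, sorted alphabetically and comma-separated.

clean, fetch, init, lint, parse, release, sign

Base: id=4 (sign) at level 0.
Iteration 1: rows with depends_on in {4} -> parse (id 5, level 1), release (id 7, level 1).
Iteration 2: rows with depends_on in {5,7} -> fetch (id 8, level 2), clean (id 9, level 2).
Iteration 3: rows with depends_on in {8,9} -> lint (id 10, level 3), init (id 11, level 3).
Iteration 4: no rows with depends_on in {10,11}; recursion stops.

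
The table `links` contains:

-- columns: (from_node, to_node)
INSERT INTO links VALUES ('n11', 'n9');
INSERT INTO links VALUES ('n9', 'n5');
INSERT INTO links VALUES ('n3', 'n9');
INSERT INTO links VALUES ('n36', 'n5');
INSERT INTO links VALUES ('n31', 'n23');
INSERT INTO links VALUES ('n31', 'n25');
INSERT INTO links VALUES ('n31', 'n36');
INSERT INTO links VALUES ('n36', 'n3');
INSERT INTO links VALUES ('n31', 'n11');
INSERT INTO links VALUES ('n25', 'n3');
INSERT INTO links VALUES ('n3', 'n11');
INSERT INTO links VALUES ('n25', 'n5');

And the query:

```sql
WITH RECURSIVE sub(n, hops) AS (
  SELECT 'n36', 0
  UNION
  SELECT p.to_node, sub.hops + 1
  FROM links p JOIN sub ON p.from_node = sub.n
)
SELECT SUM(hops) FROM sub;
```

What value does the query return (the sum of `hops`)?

16

Base: (n36, hops=0).
Iteration 1: edges from {n36} -> (n3, hops=1), (n5, hops=1).
Iteration 2: edges from {n3,n5} -> (n11, hops=2), (n9, hops=2).
Iteration 3: edges from {n11,n9} -> (n5, hops=3), (n9, hops=3).
Iteration 4: edges from {n5,n9} -> (n5, hops=4).
Iteration 5: no outgoing edges from {n5}; recursion stops.
SUM(hops) = 0 + 1 + 1 + 2 + 2 + 3 + 3 + 4 = 16.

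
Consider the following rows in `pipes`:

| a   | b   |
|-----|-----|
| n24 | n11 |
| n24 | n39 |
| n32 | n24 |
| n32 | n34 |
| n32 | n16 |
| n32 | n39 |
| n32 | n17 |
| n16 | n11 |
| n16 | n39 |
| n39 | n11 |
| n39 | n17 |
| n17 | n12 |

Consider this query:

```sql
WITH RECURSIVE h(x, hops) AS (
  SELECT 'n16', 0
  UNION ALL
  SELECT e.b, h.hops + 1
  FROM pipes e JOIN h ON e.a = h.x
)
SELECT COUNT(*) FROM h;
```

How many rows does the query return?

6

Base: (n16, hops=0).
Iteration 1: edges from {n16} -> (n11, hops=1), (n39, hops=1).
Iteration 2: edges from {n11,n39} -> (n11, hops=2), (n17, hops=2).
Iteration 3: edges from {n11,n17} -> (n12, hops=3).
Iteration 4: no outgoing edges from {n12}; recursion stops.
Total rows emitted: 6.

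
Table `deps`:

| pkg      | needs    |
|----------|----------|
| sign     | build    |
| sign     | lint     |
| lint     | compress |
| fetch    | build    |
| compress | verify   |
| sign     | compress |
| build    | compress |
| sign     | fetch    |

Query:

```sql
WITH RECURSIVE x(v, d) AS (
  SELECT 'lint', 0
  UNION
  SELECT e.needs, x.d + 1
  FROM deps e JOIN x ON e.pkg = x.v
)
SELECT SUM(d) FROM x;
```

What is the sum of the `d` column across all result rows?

Base: (lint, d=0).
Iteration 1: edges from {lint} -> (compress, d=1).
Iteration 2: edges from {compress} -> (verify, d=2).
Iteration 3: no outgoing edges from {verify}; recursion stops.
SUM(d) = 0 + 1 + 2 = 3.

3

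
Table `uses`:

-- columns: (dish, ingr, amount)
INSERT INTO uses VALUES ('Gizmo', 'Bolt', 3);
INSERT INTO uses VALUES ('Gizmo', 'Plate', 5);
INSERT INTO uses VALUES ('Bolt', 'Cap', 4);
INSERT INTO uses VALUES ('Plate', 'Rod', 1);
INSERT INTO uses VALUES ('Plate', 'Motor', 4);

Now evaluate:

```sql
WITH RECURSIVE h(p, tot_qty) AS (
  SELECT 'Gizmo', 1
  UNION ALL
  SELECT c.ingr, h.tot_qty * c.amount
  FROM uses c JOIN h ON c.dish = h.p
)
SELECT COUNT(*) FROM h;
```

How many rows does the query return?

6

Base: (Gizmo, tot_qty=1).
Iteration 1: components of {Gizmo} -> Bolt = 1*3 = 3, Plate = 1*5 = 5.
Iteration 2: components of {Bolt,Plate} -> Cap = 3*4 = 12, Motor = 5*4 = 20, Rod = 5*1 = 5.
Iteration 3: no further components; recursion stops.
Total rows emitted: 6.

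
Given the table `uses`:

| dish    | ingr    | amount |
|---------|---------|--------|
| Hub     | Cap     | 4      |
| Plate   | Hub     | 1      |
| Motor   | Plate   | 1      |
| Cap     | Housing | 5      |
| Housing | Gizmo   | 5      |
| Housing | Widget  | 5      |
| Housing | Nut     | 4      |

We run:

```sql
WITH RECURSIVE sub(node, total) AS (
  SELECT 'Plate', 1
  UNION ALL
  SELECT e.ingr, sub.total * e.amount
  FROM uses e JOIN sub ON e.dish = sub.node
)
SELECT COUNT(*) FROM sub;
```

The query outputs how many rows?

7

Base: (Plate, total=1).
Iteration 1: components of {Plate} -> Hub = 1*1 = 1.
Iteration 2: components of {Hub} -> Cap = 1*4 = 4.
Iteration 3: components of {Cap} -> Housing = 4*5 = 20.
Iteration 4: components of {Housing} -> Gizmo = 20*5 = 100, Nut = 20*4 = 80, Widget = 20*5 = 100.
Iteration 5: no further components; recursion stops.
Total rows emitted: 7.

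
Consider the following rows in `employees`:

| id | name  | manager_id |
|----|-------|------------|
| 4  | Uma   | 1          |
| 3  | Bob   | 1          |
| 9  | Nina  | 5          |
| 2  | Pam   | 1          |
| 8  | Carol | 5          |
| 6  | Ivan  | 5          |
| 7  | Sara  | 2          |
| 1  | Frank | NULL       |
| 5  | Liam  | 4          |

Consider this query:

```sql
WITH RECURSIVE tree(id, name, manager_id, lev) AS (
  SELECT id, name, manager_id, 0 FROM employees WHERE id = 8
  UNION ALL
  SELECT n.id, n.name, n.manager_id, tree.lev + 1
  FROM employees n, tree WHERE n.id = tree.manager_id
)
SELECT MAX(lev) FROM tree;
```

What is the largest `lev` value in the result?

3

Base: id=8 (Carol), manager_id=5, lev 0.
Iteration 1: join on id=5 -> Liam (id 5, manager_id=4, lev 1).
Iteration 2: join on id=4 -> Uma (id 4, manager_id=1, lev 2).
Iteration 3: join on id=1 -> Frank (id 1, manager_id=NULL, lev 3).
Iteration 4: manager_id is NULL; no match; recursion stops.
lev values: 0, 1, 2, 3; the maximum is 3.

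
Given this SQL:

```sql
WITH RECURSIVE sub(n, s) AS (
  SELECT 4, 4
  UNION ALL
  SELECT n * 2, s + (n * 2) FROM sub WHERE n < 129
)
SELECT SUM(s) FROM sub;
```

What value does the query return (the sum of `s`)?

Base: n=4, s=4.
Iteration 1: 4 < 129 holds -> n = 4 * 2 = 8, s = 4 + 8 = 12.
Iteration 2: 8 < 129 holds -> n = 8 * 2 = 16, s = 12 + 16 = 28.
Iteration 3: 16 < 129 holds -> n = 16 * 2 = 32, s = 28 + 32 = 60.
Iteration 4: 32 < 129 holds -> n = 32 * 2 = 64, s = 60 + 64 = 124.
Iteration 5: 64 < 129 holds -> n = 64 * 2 = 128, s = 124 + 128 = 252.
Iteration 6: 128 < 129 holds -> n = 128 * 2 = 256, s = 252 + 256 = 508.
Iteration 7: 256 < 129 fails; recursion stops.
SUM(s) = 4 + 12 + 28 + 60 + 124 + 252 + 508 = 988.

988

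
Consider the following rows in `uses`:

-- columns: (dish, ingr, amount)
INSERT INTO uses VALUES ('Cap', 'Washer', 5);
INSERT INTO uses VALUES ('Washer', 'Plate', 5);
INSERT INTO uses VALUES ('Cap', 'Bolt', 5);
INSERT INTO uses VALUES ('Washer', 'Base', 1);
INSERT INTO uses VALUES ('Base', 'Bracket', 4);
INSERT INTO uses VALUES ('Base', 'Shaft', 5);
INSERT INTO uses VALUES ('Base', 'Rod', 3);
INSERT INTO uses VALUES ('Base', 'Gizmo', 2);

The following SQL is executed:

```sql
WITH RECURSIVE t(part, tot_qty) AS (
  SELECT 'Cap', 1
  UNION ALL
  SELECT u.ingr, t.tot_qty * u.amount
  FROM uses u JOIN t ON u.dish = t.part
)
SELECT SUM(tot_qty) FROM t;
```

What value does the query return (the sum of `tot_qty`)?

Base: (Cap, tot_qty=1).
Iteration 1: components of {Cap} -> Bolt = 1*5 = 5, Washer = 1*5 = 5.
Iteration 2: components of {Bolt,Washer} -> Base = 5*1 = 5, Plate = 5*5 = 25.
Iteration 3: components of {Base,Plate} -> Bracket = 5*4 = 20, Gizmo = 5*2 = 10, Rod = 5*3 = 15, Shaft = 5*5 = 25.
Iteration 4: no further components; recursion stops.
SUM(tot_qty) = 1 + 5 + 5 + 25 + 5 + 20 + 25 + 15 + 10 = 111.

111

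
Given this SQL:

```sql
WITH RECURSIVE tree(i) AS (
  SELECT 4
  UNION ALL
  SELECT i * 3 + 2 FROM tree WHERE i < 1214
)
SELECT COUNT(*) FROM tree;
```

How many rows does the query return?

6

Base: i=4.
Iteration 1: 4 < 1214 holds -> i = 4 * 3 + 2 = 14.
Iteration 2: 14 < 1214 holds -> i = 14 * 3 + 2 = 44.
Iteration 3: 44 < 1214 holds -> i = 44 * 3 + 2 = 134.
Iteration 4: 134 < 1214 holds -> i = 134 * 3 + 2 = 404.
Iteration 5: 404 < 1214 holds -> i = 404 * 3 + 2 = 1214.
Iteration 6: 1214 < 1214 fails; recursion stops.
Total rows emitted: 6.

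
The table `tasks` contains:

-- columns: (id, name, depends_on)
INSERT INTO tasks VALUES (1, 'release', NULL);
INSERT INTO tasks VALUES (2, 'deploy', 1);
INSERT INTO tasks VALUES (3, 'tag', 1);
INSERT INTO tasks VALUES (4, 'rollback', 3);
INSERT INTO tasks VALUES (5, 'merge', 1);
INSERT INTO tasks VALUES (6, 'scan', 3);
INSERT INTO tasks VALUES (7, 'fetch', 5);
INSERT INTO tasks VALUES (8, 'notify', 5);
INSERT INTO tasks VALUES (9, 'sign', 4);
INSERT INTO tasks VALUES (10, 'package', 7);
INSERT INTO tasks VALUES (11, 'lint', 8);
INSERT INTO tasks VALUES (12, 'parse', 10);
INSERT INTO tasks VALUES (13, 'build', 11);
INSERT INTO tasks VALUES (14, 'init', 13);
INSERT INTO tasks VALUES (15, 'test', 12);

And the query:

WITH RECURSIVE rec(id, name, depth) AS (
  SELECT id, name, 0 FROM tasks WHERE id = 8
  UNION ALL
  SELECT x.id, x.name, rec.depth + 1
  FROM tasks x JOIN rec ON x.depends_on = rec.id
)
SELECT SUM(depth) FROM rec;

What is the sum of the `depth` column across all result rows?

6

Base: id=8 (notify) at depth 0.
Iteration 1: rows with depends_on in {8} -> lint (id 11, depth 1).
Iteration 2: rows with depends_on in {11} -> build (id 13, depth 2).
Iteration 3: rows with depends_on in {13} -> init (id 14, depth 3).
Iteration 4: no rows with depends_on in {14}; recursion stops.
SUM(depth) = 0 + 1 + 2 + 3 = 6.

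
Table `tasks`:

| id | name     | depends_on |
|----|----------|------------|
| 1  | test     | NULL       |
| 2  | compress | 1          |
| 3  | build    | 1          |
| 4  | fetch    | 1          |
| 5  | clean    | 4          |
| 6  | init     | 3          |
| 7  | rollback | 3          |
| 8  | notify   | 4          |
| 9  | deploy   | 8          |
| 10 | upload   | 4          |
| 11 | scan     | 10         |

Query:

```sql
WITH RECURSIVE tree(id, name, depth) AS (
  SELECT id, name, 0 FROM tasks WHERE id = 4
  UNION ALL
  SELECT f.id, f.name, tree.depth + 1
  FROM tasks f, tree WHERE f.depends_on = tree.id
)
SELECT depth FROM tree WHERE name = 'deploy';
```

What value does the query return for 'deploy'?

Base: id=4 (fetch) at depth 0.
Iteration 1: rows with depends_on in {4} -> clean (id 5, depth 1), notify (id 8, depth 1), upload (id 10, depth 1).
Iteration 2: rows with depends_on in {5,8,10} -> deploy (id 9, depth 2), scan (id 11, depth 2).
Iteration 3: no rows with depends_on in {9,11}; recursion stops.

2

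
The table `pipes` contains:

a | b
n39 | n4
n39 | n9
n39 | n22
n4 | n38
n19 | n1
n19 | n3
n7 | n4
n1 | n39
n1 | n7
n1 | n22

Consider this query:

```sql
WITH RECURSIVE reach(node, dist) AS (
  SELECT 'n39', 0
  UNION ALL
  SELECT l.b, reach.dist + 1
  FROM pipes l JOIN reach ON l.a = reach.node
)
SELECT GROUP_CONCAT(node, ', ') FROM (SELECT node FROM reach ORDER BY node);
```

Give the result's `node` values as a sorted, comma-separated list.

n22, n38, n39, n4, n9

Base: (n39, dist=0).
Iteration 1: edges from {n39} -> (n22, dist=1), (n4, dist=1), (n9, dist=1).
Iteration 2: edges from {n22,n4,n9} -> (n38, dist=2).
Iteration 3: no outgoing edges from {n38}; recursion stops.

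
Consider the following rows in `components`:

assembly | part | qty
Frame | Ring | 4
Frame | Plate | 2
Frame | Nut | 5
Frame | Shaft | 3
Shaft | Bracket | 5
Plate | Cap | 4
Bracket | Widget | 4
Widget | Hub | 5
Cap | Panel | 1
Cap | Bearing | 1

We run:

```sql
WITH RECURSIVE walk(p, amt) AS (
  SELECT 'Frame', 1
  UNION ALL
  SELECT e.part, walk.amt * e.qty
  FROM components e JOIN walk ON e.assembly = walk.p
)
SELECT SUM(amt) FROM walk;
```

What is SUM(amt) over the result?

414

Base: (Frame, amt=1).
Iteration 1: components of {Frame} -> Nut = 1*5 = 5, Plate = 1*2 = 2, Ring = 1*4 = 4, Shaft = 1*3 = 3.
Iteration 2: components of {Nut,Plate,Ring,Shaft} -> Bracket = 3*5 = 15, Cap = 2*4 = 8.
Iteration 3: components of {Bracket,Cap} -> Bearing = 8*1 = 8, Panel = 8*1 = 8, Widget = 15*4 = 60.
Iteration 4: components of {Bearing,Panel,Widget} -> Hub = 60*5 = 300.
Iteration 5: no further components; recursion stops.
SUM(amt) = 1 + 4 + 2 + 5 + 3 + 8 + 15 + 8 + 8 + 60 + 300 = 414.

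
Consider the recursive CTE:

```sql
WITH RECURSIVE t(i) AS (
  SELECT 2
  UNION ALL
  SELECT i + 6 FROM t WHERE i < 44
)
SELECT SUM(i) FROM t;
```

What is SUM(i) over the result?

Base: i=2.
Iteration 1: 2 < 44 holds -> i = 2 + 6 = 8.
Iteration 2: 8 < 44 holds -> i = 8 + 6 = 14.
Iteration 3: 14 < 44 holds -> i = 14 + 6 = 20.
Iteration 4: 20 < 44 holds -> i = 20 + 6 = 26.
Iteration 5: 26 < 44 holds -> i = 26 + 6 = 32.
Iteration 6: 32 < 44 holds -> i = 32 + 6 = 38.
Iteration 7: 38 < 44 holds -> i = 38 + 6 = 44.
Iteration 8: 44 < 44 fails; recursion stops.
SUM(i) = 2 + 8 + 14 + 20 + 26 + 32 + 38 + 44 = 184.

184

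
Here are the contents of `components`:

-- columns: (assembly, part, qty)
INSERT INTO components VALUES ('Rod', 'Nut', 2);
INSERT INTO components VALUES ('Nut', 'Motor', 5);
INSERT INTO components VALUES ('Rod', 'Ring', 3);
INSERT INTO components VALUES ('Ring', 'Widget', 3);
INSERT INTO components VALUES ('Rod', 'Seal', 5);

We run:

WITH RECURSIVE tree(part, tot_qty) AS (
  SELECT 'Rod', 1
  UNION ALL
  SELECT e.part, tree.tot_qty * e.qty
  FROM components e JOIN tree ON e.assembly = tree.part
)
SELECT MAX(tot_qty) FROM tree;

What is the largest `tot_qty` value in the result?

Base: (Rod, tot_qty=1).
Iteration 1: components of {Rod} -> Nut = 1*2 = 2, Ring = 1*3 = 3, Seal = 1*5 = 5.
Iteration 2: components of {Nut,Ring,Seal} -> Motor = 2*5 = 10, Widget = 3*3 = 9.
Iteration 3: no further components; recursion stops.
tot_qty values: 1, 5, 2, 3, 10, 9; the maximum is 10.

10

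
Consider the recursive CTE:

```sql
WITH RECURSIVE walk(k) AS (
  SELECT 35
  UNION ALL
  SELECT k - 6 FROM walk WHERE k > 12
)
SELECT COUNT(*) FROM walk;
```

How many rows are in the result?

5

Base: k=35.
Iteration 1: 35 > 12 holds -> k = 35 - 6 = 29.
Iteration 2: 29 > 12 holds -> k = 29 - 6 = 23.
Iteration 3: 23 > 12 holds -> k = 23 - 6 = 17.
Iteration 4: 17 > 12 holds -> k = 17 - 6 = 11.
Iteration 5: 11 > 12 fails; recursion stops.
Total rows emitted: 5.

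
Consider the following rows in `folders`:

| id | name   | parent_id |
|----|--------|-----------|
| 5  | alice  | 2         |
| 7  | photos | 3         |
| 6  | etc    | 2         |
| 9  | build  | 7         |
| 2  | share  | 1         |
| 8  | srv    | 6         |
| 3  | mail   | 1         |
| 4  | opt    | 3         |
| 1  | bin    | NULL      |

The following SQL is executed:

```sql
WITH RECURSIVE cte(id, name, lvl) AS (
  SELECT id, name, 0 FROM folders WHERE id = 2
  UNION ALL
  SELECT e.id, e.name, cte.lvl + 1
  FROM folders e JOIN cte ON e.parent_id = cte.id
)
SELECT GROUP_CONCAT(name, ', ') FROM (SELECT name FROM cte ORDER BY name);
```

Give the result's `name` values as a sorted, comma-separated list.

Base: id=2 (share) at lvl 0.
Iteration 1: rows with parent_id in {2} -> alice (id 5, lvl 1), etc (id 6, lvl 1).
Iteration 2: rows with parent_id in {5,6} -> srv (id 8, lvl 2).
Iteration 3: no rows with parent_id in {8}; recursion stops.

alice, etc, share, srv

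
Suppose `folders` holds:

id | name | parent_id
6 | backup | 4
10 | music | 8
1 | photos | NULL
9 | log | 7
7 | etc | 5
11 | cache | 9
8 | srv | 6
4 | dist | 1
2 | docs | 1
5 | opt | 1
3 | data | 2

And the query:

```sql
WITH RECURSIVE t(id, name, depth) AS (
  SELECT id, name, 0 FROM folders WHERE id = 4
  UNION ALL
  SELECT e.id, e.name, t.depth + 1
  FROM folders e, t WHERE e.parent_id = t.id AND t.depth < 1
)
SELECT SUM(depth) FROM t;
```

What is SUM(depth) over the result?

Base: id=4 (dist) at depth 0.
Iteration 1: rows with parent_id in {4} -> backup (id 6, depth 1).
Iteration 2: depth < 1 fails for all current rows; recursion stops.
SUM(depth) = 0 + 1 = 1.

1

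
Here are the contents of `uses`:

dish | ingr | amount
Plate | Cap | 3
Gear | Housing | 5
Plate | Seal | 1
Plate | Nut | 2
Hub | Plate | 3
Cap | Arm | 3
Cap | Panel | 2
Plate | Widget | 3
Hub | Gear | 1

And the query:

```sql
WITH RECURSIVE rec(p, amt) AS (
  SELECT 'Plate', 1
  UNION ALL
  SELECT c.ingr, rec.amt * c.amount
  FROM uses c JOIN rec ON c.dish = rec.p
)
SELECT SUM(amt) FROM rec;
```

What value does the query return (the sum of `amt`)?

25

Base: (Plate, amt=1).
Iteration 1: components of {Plate} -> Cap = 1*3 = 3, Nut = 1*2 = 2, Seal = 1*1 = 1, Widget = 1*3 = 3.
Iteration 2: components of {Cap,Nut,Seal,Widget} -> Arm = 3*3 = 9, Panel = 3*2 = 6.
Iteration 3: no further components; recursion stops.
SUM(amt) = 1 + 1 + 3 + 2 + 3 + 6 + 9 = 25.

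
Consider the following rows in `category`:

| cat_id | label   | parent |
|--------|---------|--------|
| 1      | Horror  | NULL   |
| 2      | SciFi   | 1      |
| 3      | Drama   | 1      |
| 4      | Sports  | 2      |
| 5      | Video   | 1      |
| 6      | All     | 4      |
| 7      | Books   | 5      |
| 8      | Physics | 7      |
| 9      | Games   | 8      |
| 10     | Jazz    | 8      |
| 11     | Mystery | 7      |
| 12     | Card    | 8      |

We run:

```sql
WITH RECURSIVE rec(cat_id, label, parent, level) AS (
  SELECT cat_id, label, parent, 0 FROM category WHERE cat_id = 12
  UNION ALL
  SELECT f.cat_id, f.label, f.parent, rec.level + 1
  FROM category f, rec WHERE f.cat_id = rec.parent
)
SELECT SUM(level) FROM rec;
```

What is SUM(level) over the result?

Base: cat_id=12 (Card), parent=8, level 0.
Iteration 1: join on cat_id=8 -> Physics (id 8, parent=7, level 1).
Iteration 2: join on cat_id=7 -> Books (id 7, parent=5, level 2).
Iteration 3: join on cat_id=5 -> Video (id 5, parent=1, level 3).
Iteration 4: join on cat_id=1 -> Horror (id 1, parent=NULL, level 4).
Iteration 5: parent is NULL; no match; recursion stops.
SUM(level) = 0 + 1 + 2 + 3 + 4 = 10.

10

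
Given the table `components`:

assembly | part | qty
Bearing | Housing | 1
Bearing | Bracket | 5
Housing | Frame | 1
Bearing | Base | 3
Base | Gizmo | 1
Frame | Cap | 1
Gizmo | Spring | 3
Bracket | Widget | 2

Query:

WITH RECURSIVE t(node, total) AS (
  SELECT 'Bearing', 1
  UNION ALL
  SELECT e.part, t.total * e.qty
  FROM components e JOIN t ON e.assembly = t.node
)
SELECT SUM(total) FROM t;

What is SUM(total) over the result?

34

Base: (Bearing, total=1).
Iteration 1: components of {Bearing} -> Base = 1*3 = 3, Bracket = 1*5 = 5, Housing = 1*1 = 1.
Iteration 2: components of {Base,Bracket,Housing} -> Frame = 1*1 = 1, Gizmo = 3*1 = 3, Widget = 5*2 = 10.
Iteration 3: components of {Frame,Gizmo,Widget} -> Cap = 1*1 = 1, Spring = 3*3 = 9.
Iteration 4: no further components; recursion stops.
SUM(total) = 1 + 1 + 5 + 3 + 1 + 10 + 3 + 1 + 9 = 34.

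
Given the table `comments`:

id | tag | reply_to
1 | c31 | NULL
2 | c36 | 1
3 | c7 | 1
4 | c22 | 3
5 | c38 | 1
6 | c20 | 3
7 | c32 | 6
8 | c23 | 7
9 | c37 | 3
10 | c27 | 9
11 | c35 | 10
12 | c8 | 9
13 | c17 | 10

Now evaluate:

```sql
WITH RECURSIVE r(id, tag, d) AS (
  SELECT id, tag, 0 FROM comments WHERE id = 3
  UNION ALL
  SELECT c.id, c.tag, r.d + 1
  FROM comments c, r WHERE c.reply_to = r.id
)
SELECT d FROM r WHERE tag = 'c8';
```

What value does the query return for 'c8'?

Base: id=3 (c7) at d 0.
Iteration 1: rows with reply_to in {3} -> c22 (id 4, d 1), c20 (id 6, d 1), c37 (id 9, d 1).
Iteration 2: rows with reply_to in {4,6,9} -> c32 (id 7, d 2), c27 (id 10, d 2), c8 (id 12, d 2).
Iteration 3: rows with reply_to in {7,10,12} -> c23 (id 8, d 3), c35 (id 11, d 3), c17 (id 13, d 3).
Iteration 4: no rows with reply_to in {8,11,13}; recursion stops.

2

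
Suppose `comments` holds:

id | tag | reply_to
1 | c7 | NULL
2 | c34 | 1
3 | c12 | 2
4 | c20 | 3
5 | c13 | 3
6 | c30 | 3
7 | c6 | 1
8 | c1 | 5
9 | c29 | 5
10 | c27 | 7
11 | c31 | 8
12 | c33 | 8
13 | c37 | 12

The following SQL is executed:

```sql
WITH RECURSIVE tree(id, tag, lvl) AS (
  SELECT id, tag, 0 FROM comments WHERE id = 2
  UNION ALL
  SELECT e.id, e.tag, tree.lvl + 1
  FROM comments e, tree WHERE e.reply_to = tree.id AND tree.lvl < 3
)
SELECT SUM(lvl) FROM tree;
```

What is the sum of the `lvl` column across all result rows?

13

Base: id=2 (c34) at lvl 0.
Iteration 1: rows with reply_to in {2} -> c12 (id 3, lvl 1).
Iteration 2: rows with reply_to in {3} -> c20 (id 4, lvl 2), c13 (id 5, lvl 2), c30 (id 6, lvl 2).
Iteration 3: rows with reply_to in {4,5,6} -> c1 (id 8, lvl 3), c29 (id 9, lvl 3).
Iteration 4: lvl < 3 fails for all current rows; recursion stops.
SUM(lvl) = 0 + 1 + 2 + 2 + 2 + 3 + 3 = 13.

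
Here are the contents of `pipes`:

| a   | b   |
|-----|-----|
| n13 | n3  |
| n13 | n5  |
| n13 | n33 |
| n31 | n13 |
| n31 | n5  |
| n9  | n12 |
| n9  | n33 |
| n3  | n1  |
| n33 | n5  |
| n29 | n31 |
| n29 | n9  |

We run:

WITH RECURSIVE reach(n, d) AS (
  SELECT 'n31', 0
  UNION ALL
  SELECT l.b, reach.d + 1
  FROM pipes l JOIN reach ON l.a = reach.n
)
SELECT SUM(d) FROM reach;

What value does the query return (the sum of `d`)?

Base: (n31, d=0).
Iteration 1: edges from {n31} -> (n13, d=1), (n5, d=1).
Iteration 2: edges from {n13,n5} -> (n3, d=2), (n33, d=2), (n5, d=2).
Iteration 3: edges from {n3,n33,n5} -> (n1, d=3), (n5, d=3).
Iteration 4: no outgoing edges from {n1,n5}; recursion stops.
SUM(d) = 0 + 1 + 1 + 2 + 2 + 2 + 3 + 3 = 14.

14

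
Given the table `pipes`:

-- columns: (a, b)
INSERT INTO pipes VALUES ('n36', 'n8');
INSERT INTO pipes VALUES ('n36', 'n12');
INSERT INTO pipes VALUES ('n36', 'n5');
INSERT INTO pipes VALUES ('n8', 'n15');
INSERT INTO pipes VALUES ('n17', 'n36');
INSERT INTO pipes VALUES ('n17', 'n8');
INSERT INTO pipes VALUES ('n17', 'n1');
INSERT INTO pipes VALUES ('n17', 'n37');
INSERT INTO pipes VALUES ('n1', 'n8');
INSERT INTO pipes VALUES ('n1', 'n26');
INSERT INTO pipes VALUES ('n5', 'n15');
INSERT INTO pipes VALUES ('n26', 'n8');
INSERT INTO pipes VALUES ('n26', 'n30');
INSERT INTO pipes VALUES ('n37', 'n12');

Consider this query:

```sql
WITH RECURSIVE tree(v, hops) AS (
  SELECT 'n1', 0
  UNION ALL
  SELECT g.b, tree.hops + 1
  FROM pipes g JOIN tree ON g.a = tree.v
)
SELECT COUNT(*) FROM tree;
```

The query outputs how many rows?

7

Base: (n1, hops=0).
Iteration 1: edges from {n1} -> (n26, hops=1), (n8, hops=1).
Iteration 2: edges from {n26,n8} -> (n15, hops=2), (n30, hops=2), (n8, hops=2).
Iteration 3: edges from {n15,n30,n8} -> (n15, hops=3).
Iteration 4: no outgoing edges from {n15}; recursion stops.
Total rows emitted: 7.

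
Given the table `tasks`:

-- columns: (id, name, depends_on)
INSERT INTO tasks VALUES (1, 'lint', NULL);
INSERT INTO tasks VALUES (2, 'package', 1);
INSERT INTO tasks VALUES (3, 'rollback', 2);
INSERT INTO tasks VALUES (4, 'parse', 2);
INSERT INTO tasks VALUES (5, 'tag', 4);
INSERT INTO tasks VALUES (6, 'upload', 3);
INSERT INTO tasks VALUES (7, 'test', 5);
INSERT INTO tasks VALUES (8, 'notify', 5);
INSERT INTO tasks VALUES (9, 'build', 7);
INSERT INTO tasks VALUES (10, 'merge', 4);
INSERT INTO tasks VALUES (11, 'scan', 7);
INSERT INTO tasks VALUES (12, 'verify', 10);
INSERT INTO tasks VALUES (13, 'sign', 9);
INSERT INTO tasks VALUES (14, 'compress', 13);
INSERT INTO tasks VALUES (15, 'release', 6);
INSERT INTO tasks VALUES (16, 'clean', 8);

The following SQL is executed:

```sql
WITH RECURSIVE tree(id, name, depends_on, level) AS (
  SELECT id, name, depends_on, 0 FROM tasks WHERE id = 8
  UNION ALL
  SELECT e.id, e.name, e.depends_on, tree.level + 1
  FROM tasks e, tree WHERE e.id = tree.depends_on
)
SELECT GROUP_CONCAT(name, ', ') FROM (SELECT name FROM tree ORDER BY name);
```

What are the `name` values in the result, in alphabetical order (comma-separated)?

lint, notify, package, parse, tag

Base: id=8 (notify), depends_on=5, level 0.
Iteration 1: join on id=5 -> tag (id 5, depends_on=4, level 1).
Iteration 2: join on id=4 -> parse (id 4, depends_on=2, level 2).
Iteration 3: join on id=2 -> package (id 2, depends_on=1, level 3).
Iteration 4: join on id=1 -> lint (id 1, depends_on=NULL, level 4).
Iteration 5: depends_on is NULL; no match; recursion stops.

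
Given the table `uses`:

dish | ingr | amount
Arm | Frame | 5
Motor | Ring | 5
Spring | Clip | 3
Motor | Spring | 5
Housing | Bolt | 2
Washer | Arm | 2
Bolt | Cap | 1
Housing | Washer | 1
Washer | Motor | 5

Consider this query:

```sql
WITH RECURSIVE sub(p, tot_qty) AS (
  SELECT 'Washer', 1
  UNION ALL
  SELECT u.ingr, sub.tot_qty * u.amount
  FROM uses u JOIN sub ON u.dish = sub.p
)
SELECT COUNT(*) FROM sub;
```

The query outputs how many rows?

7

Base: (Washer, tot_qty=1).
Iteration 1: components of {Washer} -> Arm = 1*2 = 2, Motor = 1*5 = 5.
Iteration 2: components of {Arm,Motor} -> Frame = 2*5 = 10, Ring = 5*5 = 25, Spring = 5*5 = 25.
Iteration 3: components of {Frame,Ring,Spring} -> Clip = 25*3 = 75.
Iteration 4: no further components; recursion stops.
Total rows emitted: 7.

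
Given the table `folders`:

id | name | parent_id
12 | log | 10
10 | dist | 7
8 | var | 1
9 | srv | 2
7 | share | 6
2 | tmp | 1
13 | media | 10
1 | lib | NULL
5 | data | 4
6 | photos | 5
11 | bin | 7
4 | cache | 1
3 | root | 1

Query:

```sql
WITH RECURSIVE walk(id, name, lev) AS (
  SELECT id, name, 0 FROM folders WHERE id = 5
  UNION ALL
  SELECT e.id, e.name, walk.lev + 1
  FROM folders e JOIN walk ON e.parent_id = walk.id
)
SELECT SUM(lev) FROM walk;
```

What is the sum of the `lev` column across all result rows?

17

Base: id=5 (data) at lev 0.
Iteration 1: rows with parent_id in {5} -> photos (id 6, lev 1).
Iteration 2: rows with parent_id in {6} -> share (id 7, lev 2).
Iteration 3: rows with parent_id in {7} -> dist (id 10, lev 3), bin (id 11, lev 3).
Iteration 4: rows with parent_id in {10,11} -> log (id 12, lev 4), media (id 13, lev 4).
Iteration 5: no rows with parent_id in {12,13}; recursion stops.
SUM(lev) = 0 + 1 + 2 + 3 + 3 + 4 + 4 = 17.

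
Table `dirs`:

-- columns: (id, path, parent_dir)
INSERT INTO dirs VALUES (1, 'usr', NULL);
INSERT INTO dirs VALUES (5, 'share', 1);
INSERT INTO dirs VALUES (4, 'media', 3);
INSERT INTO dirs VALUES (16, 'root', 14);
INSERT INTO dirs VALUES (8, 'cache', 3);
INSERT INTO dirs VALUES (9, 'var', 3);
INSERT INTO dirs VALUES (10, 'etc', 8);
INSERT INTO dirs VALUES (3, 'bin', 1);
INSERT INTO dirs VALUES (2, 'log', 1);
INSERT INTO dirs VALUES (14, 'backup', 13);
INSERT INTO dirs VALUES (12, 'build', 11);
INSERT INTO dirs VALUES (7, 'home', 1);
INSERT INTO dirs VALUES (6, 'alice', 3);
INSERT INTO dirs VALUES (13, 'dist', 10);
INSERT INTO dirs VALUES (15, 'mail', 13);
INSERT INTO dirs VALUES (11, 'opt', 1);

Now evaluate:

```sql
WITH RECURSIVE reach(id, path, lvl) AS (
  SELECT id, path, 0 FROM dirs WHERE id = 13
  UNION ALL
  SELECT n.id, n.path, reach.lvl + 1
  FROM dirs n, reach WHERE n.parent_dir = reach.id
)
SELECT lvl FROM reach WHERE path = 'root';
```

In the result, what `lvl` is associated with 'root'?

2

Base: id=13 (dist) at lvl 0.
Iteration 1: rows with parent_dir in {13} -> backup (id 14, lvl 1), mail (id 15, lvl 1).
Iteration 2: rows with parent_dir in {14,15} -> root (id 16, lvl 2).
Iteration 3: no rows with parent_dir in {16}; recursion stops.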